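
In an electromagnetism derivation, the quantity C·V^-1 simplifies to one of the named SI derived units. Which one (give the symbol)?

C = A·s = s·A (charge = current × time).
V = W/A (potential = power per current),
    = kg·m²·s⁻³·A⁻¹.
So V⁻¹ = kg⁻¹·m⁻²·s³·A.
Combining: C·V⁻¹ = (s·A) · (kg⁻¹·m⁻²·s³·A) = kg⁻¹·m⁻²·s⁴·A².
kg⁻¹·m⁻²·s⁴·A² is the base-SI form of the farad.

F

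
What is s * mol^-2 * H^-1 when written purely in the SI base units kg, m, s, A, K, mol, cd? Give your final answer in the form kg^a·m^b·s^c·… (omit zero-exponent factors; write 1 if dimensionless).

H = Wb/A (inductance = flux per current),
    = kg·m²·s⁻²·A⁻².
So H⁻¹ = kg⁻¹·m⁻²·s²·A².
Combining: s·mol⁻²·H⁻¹ = s · mol⁻² · (kg⁻¹·m⁻²·s²·A²) = kg⁻¹·m⁻²·s³·A²·mol⁻².

kg⁻¹·m⁻²·s³·A²·mol⁻²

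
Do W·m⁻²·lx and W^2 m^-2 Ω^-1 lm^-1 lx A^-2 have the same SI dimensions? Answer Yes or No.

No

Left side:
  W = kg·m²·s⁻³.
  lx = m⁻²·cd.
  Combining: W·m⁻²·lx = (kg·m²·s⁻³) · m⁻² · (m⁻²·cd) = kg·m⁻²·s⁻³·cd.
Right side:
  W = kg·m²·s⁻³.
  So W² = kg²·m⁴·s⁻⁶.
  Ω = kg·m²·s⁻³·A⁻².
  So Ω⁻¹ = kg⁻¹·m⁻²·s³·A².
  lm = cd.
  So lm⁻¹ = cd⁻¹.
  lx = m⁻²·cd.
  Combining: W²·m⁻²·Ω⁻¹·lm⁻¹·lx·A⁻² = (kg²·m⁴·s⁻⁶) · m⁻² · (kg⁻¹·m⁻²·s³·A²) · cd⁻¹ · (m⁻²·cd) · A⁻² = kg·m⁻²·s⁻³.
Left is kg·m⁻²·s⁻³·cd; right is kg·m⁻²·s⁻³ — different.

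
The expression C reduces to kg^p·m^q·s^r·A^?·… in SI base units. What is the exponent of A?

1

C = A·s = s·A (charge = current × time).
The exponent of A is 1.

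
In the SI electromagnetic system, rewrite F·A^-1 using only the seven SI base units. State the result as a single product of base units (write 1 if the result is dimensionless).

F = C/V (capacitance = charge per voltage),
    = A·s/(kg·m²·s⁻³·A⁻¹) (substituting C and V),
    = kg⁻¹·m⁻²·s⁴·A².
Combining: F·A⁻¹ = (kg⁻¹·m⁻²·s⁴·A²) · A⁻¹ = kg⁻¹·m⁻²·s⁴·A.

kg⁻¹·m⁻²·s⁴·A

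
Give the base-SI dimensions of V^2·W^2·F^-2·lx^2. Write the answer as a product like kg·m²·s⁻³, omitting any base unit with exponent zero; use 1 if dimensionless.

kg⁶·m⁸·s⁻²⁰·A⁻⁶·cd²

V = W/A (potential = power per current),
    = kg·m²·s⁻³·A⁻¹.
So V² = kg²·m⁴·s⁻⁶·A⁻².
W = J/s (power = energy per time),
    = kg·m²·s⁻³.
So W² = kg²·m⁴·s⁻⁶.
F = C/V (capacitance = charge per voltage),
    = A·s/(kg·m²·s⁻³·A⁻¹) (substituting C and V),
    = kg⁻¹·m⁻²·s⁴·A².
So F⁻² = kg²·m⁴·s⁻⁸·A⁻⁴.
lx = lm/m² (illuminance = luminous flux per area),
    = m⁻²·cd.
So lx² = m⁻⁴·cd².
Combining: V²·W²·F⁻²·lx² = (kg²·m⁴·s⁻⁶·A⁻²) · (kg²·m⁴·s⁻⁶) · (kg²·m⁴·s⁻⁸·A⁻⁴) · (m⁻⁴·cd²) = kg⁶·m⁸·s⁻²⁰·A⁻⁶·cd².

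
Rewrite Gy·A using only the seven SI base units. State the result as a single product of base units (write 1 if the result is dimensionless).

m²·s⁻²·A

Gy = m²·s⁻².
Combining: Gy·A = (m²·s⁻²) · A = m²·s⁻²·A.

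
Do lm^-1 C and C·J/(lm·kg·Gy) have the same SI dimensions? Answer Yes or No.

Yes

Left side:
  lm = cd·sr = cd (luminous flux; sr is dimensionless).
  So lm⁻¹ = cd⁻¹.
  C = A·s = s·A (charge = current × time).
  Combining: lm⁻¹·C = cd⁻¹ · (s·A) = s·A·cd⁻¹.
Right side:
  C = s·A.
  lm = cd.
  So lm⁻¹ = cd⁻¹.
  J = kg·m²·s⁻².
  Gy = m²·s⁻².
  So Gy⁻¹ = m⁻²·s².
  Combining: C·lm⁻¹·kg⁻¹·J·Gy⁻¹ = (s·A) · cd⁻¹ · kg⁻¹ · (kg·m²·s⁻²) · (m⁻²·s²) = s·A·cd⁻¹.
Both reduce to s·A·cd⁻¹.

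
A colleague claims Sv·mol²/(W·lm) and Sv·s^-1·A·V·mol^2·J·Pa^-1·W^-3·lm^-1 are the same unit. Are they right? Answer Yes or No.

No

Left side:
  W = J/s (power = energy per time),
      = kg·m²·s⁻³.
  So W⁻¹ = kg⁻¹·m⁻²·s³.
  lm = cd·sr = cd (luminous flux; sr is dimensionless).
  So lm⁻¹ = cd⁻¹.
  Sv = J/kg (equivalent dose = energy per mass),
      = m²·s⁻².
  Combining: W⁻¹·lm⁻¹·Sv·mol² = (kg⁻¹·m⁻²·s³) · cd⁻¹ · (m²·s⁻²) · mol² = kg⁻¹·s·mol²·cd⁻¹.
Right side:
  Sv = J/kg (equivalent dose = energy per mass),
      = m²·s⁻².
  V = W/A (potential = power per current),
      = kg·m²·s⁻³·A⁻¹.
  J = N·m (work = force × distance),
      = kg·m²·s⁻².
  Pa = N/m² (pressure = force per area),
      = kg·m⁻¹·s⁻².
  So Pa⁻¹ = kg⁻¹·m·s².
  W = J/s (power = energy per time),
      = kg·m²·s⁻³.
  So W⁻³ = kg⁻³·m⁻⁶·s⁹.
  lm = cd·sr = cd (luminous flux; sr is dimensionless).
  So lm⁻¹ = cd⁻¹.
  Combining: Sv·s⁻¹·A·V·mol²·J·Pa⁻¹·W⁻³·lm⁻¹ = (m²·s⁻²) · s⁻¹ · A · (kg·m²·s⁻³·A⁻¹) · mol² · (kg·m²·s⁻²) · (kg⁻¹·m·s²) · (kg⁻³·m⁻⁶·s⁹) · cd⁻¹ = kg⁻²·m·s³·mol²·cd⁻¹.
Left is kg⁻¹·s·mol²·cd⁻¹; right is kg⁻²·m·s³·mol²·cd⁻¹ — different.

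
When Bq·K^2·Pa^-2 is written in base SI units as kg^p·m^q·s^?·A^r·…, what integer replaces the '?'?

3

Bq = s⁻¹.
Pa = kg·m⁻¹·s⁻².
So Pa⁻² = kg⁻²·m²·s⁴.
Combining: Bq·K²·Pa⁻² = s⁻¹ · K² · (kg⁻²·m²·s⁴) = kg⁻²·m²·s³·K².
The exponent of s is 3.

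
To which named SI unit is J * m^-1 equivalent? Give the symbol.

N

J = N·m (work = force × distance),
    = kg·m²·s⁻².
Combining: J·m⁻¹ = (kg·m²·s⁻²) · m⁻¹ = kg·m·s⁻².
kg·m·s⁻² is the base-SI form of the newton.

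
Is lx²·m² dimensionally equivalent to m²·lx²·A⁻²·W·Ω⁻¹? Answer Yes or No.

Left side:
  lx = lm/m² (illuminance = luminous flux per area),
      = m⁻²·cd.
  So lx² = m⁻⁴·cd².
  Combining: lx²·m² = (m⁻⁴·cd²) · m² = m⁻²·cd².
Right side:
  lx = m⁻²·cd.
  So lx² = m⁻⁴·cd².
  W = kg·m²·s⁻³.
  Ω = kg·m²·s⁻³·A⁻².
  So Ω⁻¹ = kg⁻¹·m⁻²·s³·A².
  Combining: m²·lx²·A⁻²·W·Ω⁻¹ = m² · (m⁻⁴·cd²) · A⁻² · (kg·m²·s⁻³) · (kg⁻¹·m⁻²·s³·A²) = m⁻²·cd².
Both reduce to m⁻²·cd².

Yes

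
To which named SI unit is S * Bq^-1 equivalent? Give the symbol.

S = 1/Ω (conductance is reciprocal resistance),
    = kg⁻¹·m⁻²·s³·A².
Bq = 1/s = s⁻¹ (activity is decays per second).
So Bq⁻¹ = s.
Combining: S·Bq⁻¹ = (kg⁻¹·m⁻²·s³·A²) · s = kg⁻¹·m⁻²·s⁴·A².
kg⁻¹·m⁻²·s⁴·A² is the base-SI form of the farad.

F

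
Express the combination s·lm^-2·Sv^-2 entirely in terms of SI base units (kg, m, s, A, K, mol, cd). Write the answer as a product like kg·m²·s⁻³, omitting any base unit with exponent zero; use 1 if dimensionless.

lm = cd·sr = cd (luminous flux; sr is dimensionless).
So lm⁻² = cd⁻².
Sv = J/kg (equivalent dose = energy per mass),
    = m²·s⁻².
So Sv⁻² = m⁻⁴·s⁴.
Combining: s·lm⁻²·Sv⁻² = s · cd⁻² · (m⁻⁴·s⁴) = m⁻⁴·s⁵·cd⁻².

m⁻⁴·s⁵·cd⁻²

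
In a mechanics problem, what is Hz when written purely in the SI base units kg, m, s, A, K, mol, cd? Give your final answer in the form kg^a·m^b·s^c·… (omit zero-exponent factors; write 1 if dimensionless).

s⁻¹

Hz = s⁻¹.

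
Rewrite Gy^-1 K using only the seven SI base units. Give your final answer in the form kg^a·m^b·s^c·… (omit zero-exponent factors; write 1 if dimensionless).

Gy = m²·s⁻².
So Gy⁻¹ = m⁻²·s².
Combining: Gy⁻¹·K = (m⁻²·s²) · K = m⁻²·s²·K.

m⁻²·s²·K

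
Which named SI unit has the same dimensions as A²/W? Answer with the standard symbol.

S

W = kg·m²·s⁻³.
So W⁻¹ = kg⁻¹·m⁻²·s³.
Combining: W⁻¹·A² = (kg⁻¹·m⁻²·s³) · A² = kg⁻¹·m⁻²·s³·A².
kg⁻¹·m⁻²·s³·A² is the base-SI form of the siemens.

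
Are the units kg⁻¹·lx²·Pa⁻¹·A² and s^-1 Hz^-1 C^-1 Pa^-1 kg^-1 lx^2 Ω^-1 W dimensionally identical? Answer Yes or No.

No

Left side:
  lx = lm/m² (illuminance = luminous flux per area),
      = m⁻²·cd.
  So lx² = m⁻⁴·cd².
  Pa = N/m² (pressure = force per area),
      = kg·m⁻¹·s⁻².
  So Pa⁻¹ = kg⁻¹·m·s².
  Combining: kg⁻¹·lx²·Pa⁻¹·A² = kg⁻¹ · (m⁻⁴·cd²) · (kg⁻¹·m·s²) · A² = kg⁻²·m⁻³·s²·A²·cd².
Right side:
  Hz = 1/s = s⁻¹ (frequency is cycles per second).
  So Hz⁻¹ = s.
  C = A·s = s·A (charge = current × time).
  So C⁻¹ = s⁻¹·A⁻¹.
  Pa = N/m² (pressure = force per area),
      = kg·m⁻¹·s⁻².
  So Pa⁻¹ = kg⁻¹·m·s².
  lx = lm/m² (illuminance = luminous flux per area),
      = m⁻²·cd.
  So lx² = m⁻⁴·cd².
  Ω = V/A (resistance = voltage per current),
      = kg·m²·s⁻³·A⁻².
  So Ω⁻¹ = kg⁻¹·m⁻²·s³·A².
  W = J/s (power = energy per time),
      = kg·m²·s⁻³.
  Combining: s⁻¹·Hz⁻¹·C⁻¹·Pa⁻¹·kg⁻¹·lx²·Ω⁻¹·W = s⁻¹ · s · (s⁻¹·A⁻¹) · (kg⁻¹·m·s²) · kg⁻¹ · (m⁻⁴·cd²) · (kg⁻¹·m⁻²·s³·A²) · (kg·m²·s⁻³) = kg⁻²·m⁻³·s·A·cd².
Left is kg⁻²·m⁻³·s²·A²·cd²; right is kg⁻²·m⁻³·s·A·cd² — different.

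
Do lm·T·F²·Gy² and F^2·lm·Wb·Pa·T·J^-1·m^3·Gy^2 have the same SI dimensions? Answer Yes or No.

Left side:
  lm = cd·sr = cd (luminous flux; sr is dimensionless).
  T = Wb/m² (flux density = flux per area),
      = kg·s⁻²·A⁻¹.
  F = C/V (capacitance = charge per voltage),
      = A·s/(kg·m²·s⁻³·A⁻¹) (substituting C and V),
      = kg⁻¹·m⁻²·s⁴·A².
  So F² = kg⁻²·m⁻⁴·s⁸·A⁴.
  Gy = J/kg (absorbed dose = energy per mass),
      = m²·s⁻².
  So Gy² = m⁴·s⁻⁴.
  Combining: lm·T·F²·Gy² = cd · (kg·s⁻²·A⁻¹) · (kg⁻²·m⁻⁴·s⁸·A⁴) · (m⁴·s⁻⁴) = kg⁻¹·s²·A³·cd.
Right side:
  F = kg⁻¹·m⁻²·s⁴·A².
  So F² = kg⁻²·m⁻⁴·s⁸·A⁴.
  lm = cd.
  Wb = kg·m²·s⁻²·A⁻¹.
  Pa = kg·m⁻¹·s⁻².
  T = kg·s⁻²·A⁻¹.
  J = kg·m²·s⁻².
  So J⁻¹ = kg⁻¹·m⁻²·s².
  Gy = m²·s⁻².
  So Gy² = m⁴·s⁻⁴.
  Combining: F²·lm·Wb·Pa·T·J⁻¹·m³·Gy² = (kg⁻²·m⁻⁴·s⁸·A⁴) · cd · (kg·m²·s⁻²·A⁻¹) · (kg·m⁻¹·s⁻²) · (kg·s⁻²·A⁻¹) · (kg⁻¹·m⁻²·s²) · m³ · (m⁴·s⁻⁴) = m²·A²·cd.
Left is kg⁻¹·s²·A³·cd; right is m²·A²·cd — different.

No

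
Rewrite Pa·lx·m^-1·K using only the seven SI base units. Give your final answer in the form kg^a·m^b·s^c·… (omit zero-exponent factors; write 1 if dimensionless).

Pa = N/m² (pressure = force per area),
    = kg·m⁻¹·s⁻².
lx = lm/m² (illuminance = luminous flux per area),
    = m⁻²·cd.
Combining: Pa·lx·m⁻¹·K = (kg·m⁻¹·s⁻²) · (m⁻²·cd) · m⁻¹ · K = kg·m⁻⁴·s⁻²·K·cd.

kg·m⁻⁴·s⁻²·K·cd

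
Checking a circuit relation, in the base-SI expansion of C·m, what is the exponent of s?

1

C = s·A.
Combining: C·m = (s·A) · m = m·s·A.
The exponent of s is 1.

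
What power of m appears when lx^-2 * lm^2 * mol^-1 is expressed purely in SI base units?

lx = m⁻²·cd.
So lx⁻² = m⁴·cd⁻².
lm = cd.
So lm² = cd².
Combining: lx⁻²·lm²·mol⁻¹ = (m⁴·cd⁻²) · cd² · mol⁻¹ = m⁴·mol⁻¹.
The exponent of m is 4.

4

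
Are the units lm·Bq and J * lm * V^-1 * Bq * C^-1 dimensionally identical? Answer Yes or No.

Left side:
  lm = cd.
  Bq = s⁻¹.
  Combining: lm·Bq = cd · s⁻¹ = s⁻¹·cd.
Right side:
  J = N·m (work = force × distance),
      = kg·m²·s⁻².
  lm = cd·sr = cd (luminous flux; sr is dimensionless).
  V = W/A (potential = power per current),
      = kg·m²·s⁻³·A⁻¹.
  So V⁻¹ = kg⁻¹·m⁻²·s³·A.
  Bq = 1/s = s⁻¹ (activity is decays per second).
  C = A·s = s·A (charge = current × time).
  So C⁻¹ = s⁻¹·A⁻¹.
  Combining: J·lm·V⁻¹·Bq·C⁻¹ = (kg·m²·s⁻²) · cd · (kg⁻¹·m⁻²·s³·A) · s⁻¹ · (s⁻¹·A⁻¹) = s⁻¹·cd.
Both reduce to s⁻¹·cd.

Yes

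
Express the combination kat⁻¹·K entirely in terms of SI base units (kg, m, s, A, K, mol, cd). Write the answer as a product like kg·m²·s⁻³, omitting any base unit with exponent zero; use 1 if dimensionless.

kat = s⁻¹·mol.
So kat⁻¹ = s·mol⁻¹.
Combining: kat⁻¹·K = (s·mol⁻¹) · K = s·K·mol⁻¹.

s·K·mol⁻¹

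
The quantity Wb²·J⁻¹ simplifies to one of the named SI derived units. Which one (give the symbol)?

Wb = kg·m²·s⁻²·A⁻¹.
So Wb² = kg²·m⁴·s⁻⁴·A⁻².
J = kg·m²·s⁻².
So J⁻¹ = kg⁻¹·m⁻²·s².
Combining: Wb²·J⁻¹ = (kg²·m⁴·s⁻⁴·A⁻²) · (kg⁻¹·m⁻²·s²) = kg·m²·s⁻²·A⁻².
kg·m²·s⁻²·A⁻² is the base-SI form of the henry.

H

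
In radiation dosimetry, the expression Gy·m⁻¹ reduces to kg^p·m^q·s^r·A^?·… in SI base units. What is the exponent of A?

Gy = m²·s⁻².
Combining: Gy·m⁻¹ = (m²·s⁻²) · m⁻¹ = m·s⁻².
The exponent of A is 0.

0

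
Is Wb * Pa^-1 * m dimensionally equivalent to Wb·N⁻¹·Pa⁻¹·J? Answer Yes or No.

Yes

Left side:
  Wb = V·s (flux: a volt is a weber per second),
      = kg·m²·s⁻²·A⁻¹.
  Pa = N/m² (pressure = force per area),
      = kg·m⁻¹·s⁻².
  So Pa⁻¹ = kg⁻¹·m·s².
  Combining: Wb·Pa⁻¹·m = (kg·m²·s⁻²·A⁻¹) · (kg⁻¹·m·s²) · m = m⁴·A⁻¹.
Right side:
  Wb = kg·m²·s⁻²·A⁻¹.
  N = kg·m·s⁻².
  So N⁻¹ = kg⁻¹·m⁻¹·s².
  Pa = kg·m⁻¹·s⁻².
  So Pa⁻¹ = kg⁻¹·m·s².
  J = kg·m²·s⁻².
  Combining: Wb·N⁻¹·Pa⁻¹·J = (kg·m²·s⁻²·A⁻¹) · (kg⁻¹·m⁻¹·s²) · (kg⁻¹·m·s²) · (kg·m²·s⁻²) = m⁴·A⁻¹.
Both reduce to m⁴·A⁻¹.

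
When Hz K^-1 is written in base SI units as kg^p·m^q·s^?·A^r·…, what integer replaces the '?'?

-1

Hz = 1/s = s⁻¹ (frequency is cycles per second).
Combining: Hz·K⁻¹ = s⁻¹ · K⁻¹ = s⁻¹·K⁻¹.
The exponent of s is -1.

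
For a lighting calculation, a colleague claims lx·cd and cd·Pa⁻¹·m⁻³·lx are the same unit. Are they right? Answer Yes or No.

No

Left side:
  lx = m⁻²·cd.
  Combining: lx·cd = (m⁻²·cd) · cd = m⁻²·cd².
Right side:
  Pa = N/m² (pressure = force per area),
      = kg·m⁻¹·s⁻².
  So Pa⁻¹ = kg⁻¹·m·s².
  lx = lm/m² (illuminance = luminous flux per area),
      = m⁻²·cd.
  Combining: cd·Pa⁻¹·m⁻³·lx = cd · (kg⁻¹·m·s²) · m⁻³ · (m⁻²·cd) = kg⁻¹·m⁻⁴·s²·cd².
Left is m⁻²·cd²; right is kg⁻¹·m⁻⁴·s²·cd² — different.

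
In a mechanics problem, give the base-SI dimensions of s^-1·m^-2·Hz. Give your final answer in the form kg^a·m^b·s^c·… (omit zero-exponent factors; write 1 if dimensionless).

Hz = s⁻¹.
Combining: s⁻¹·m⁻²·Hz = s⁻¹ · m⁻² · s⁻¹ = m⁻²·s⁻².

m⁻²·s⁻²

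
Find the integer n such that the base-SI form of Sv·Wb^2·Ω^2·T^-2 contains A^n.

Sv = m²·s⁻².
Wb = kg·m²·s⁻²·A⁻¹.
So Wb² = kg²·m⁴·s⁻⁴·A⁻².
Ω = kg·m²·s⁻³·A⁻².
So Ω² = kg²·m⁴·s⁻⁶·A⁻⁴.
T = kg·s⁻²·A⁻¹.
So T⁻² = kg⁻²·s⁴·A².
Combining: Sv·Wb²·Ω²·T⁻² = (m²·s⁻²) · (kg²·m⁴·s⁻⁴·A⁻²) · (kg²·m⁴·s⁻⁶·A⁻⁴) · (kg⁻²·s⁴·A²) = kg²·m¹⁰·s⁻⁸·A⁻⁴.
The exponent of A is -4.

-4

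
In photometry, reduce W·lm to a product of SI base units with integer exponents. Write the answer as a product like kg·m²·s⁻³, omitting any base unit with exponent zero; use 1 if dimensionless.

kg·m²·s⁻³·cd

W = kg·m²·s⁻³.
lm = cd.
Combining: W·lm = (kg·m²·s⁻³) · cd = kg·m²·s⁻³·cd.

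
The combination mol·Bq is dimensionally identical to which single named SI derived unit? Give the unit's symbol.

Bq = s⁻¹.
Combining: mol·Bq = mol · s⁻¹ = s⁻¹·mol.
s⁻¹·mol is the base-SI form of the katal.

kat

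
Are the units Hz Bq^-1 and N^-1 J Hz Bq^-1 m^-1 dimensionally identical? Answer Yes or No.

Yes

Left side:
  Hz = 1/s = s⁻¹ (frequency is cycles per second).
  Bq = 1/s = s⁻¹ (activity is decays per second).
  So Bq⁻¹ = s.
  Combining: Hz·Bq⁻¹ = s⁻¹ · s = 1.
Right side:
  N = kg·m/s² = kg·m·s⁻² (force = mass × acceleration).
  So N⁻¹ = kg⁻¹·m⁻¹·s².
  J = N·m (work = force × distance),
      = kg·m²·s⁻².
  Hz = 1/s = s⁻¹ (frequency is cycles per second).
  Bq = 1/s = s⁻¹ (activity is decays per second).
  So Bq⁻¹ = s.
  Combining: N⁻¹·J·Hz·Bq⁻¹·m⁻¹ = (kg⁻¹·m⁻¹·s²) · (kg·m²·s⁻²) · s⁻¹ · s · m⁻¹ = 1.
Both reduce to 1.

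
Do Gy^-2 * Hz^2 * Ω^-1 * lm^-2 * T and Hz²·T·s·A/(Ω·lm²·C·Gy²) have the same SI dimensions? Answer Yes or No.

Left side:
  Gy = J/kg (absorbed dose = energy per mass),
      = m²·s⁻².
  So Gy⁻² = m⁻⁴·s⁴.
  Hz = 1/s = s⁻¹ (frequency is cycles per second).
  So Hz² = s⁻².
  Ω = V/A (resistance = voltage per current),
      = kg·m²·s⁻³·A⁻².
  So Ω⁻¹ = kg⁻¹·m⁻²·s³·A².
  lm = cd·sr = cd (luminous flux; sr is dimensionless).
  So lm⁻² = cd⁻².
  T = Wb/m² (flux density = flux per area),
      = kg·s⁻²·A⁻¹.
  Combining: Gy⁻²·Hz²·Ω⁻¹·lm⁻²·T = (m⁻⁴·s⁴) · s⁻² · (kg⁻¹·m⁻²·s³·A²) · cd⁻² · (kg·s⁻²·A⁻¹) = m⁻⁶·s³·A·cd⁻².
Right side:
  Ω = V/A (resistance = voltage per current),
      = kg·m²·s⁻³·A⁻².
  So Ω⁻¹ = kg⁻¹·m⁻²·s³·A².
  Hz = 1/s = s⁻¹ (frequency is cycles per second).
  So Hz² = s⁻².
  lm = cd·sr = cd (luminous flux; sr is dimensionless).
  So lm⁻² = cd⁻².
  T = Wb/m² (flux density = flux per area),
      = kg·s⁻²·A⁻¹.
  C = A·s = s·A (charge = current × time).
  So C⁻¹ = s⁻¹·A⁻¹.
  Gy = J/kg (absorbed dose = energy per mass),
      = m²·s⁻².
  So Gy⁻² = m⁻⁴·s⁴.
  Combining: Ω⁻¹·Hz²·lm⁻²·T·s·A·C⁻¹·Gy⁻² = (kg⁻¹·m⁻²·s³·A²) · s⁻² · cd⁻² · (kg·s⁻²·A⁻¹) · s · A · (s⁻¹·A⁻¹) · (m⁻⁴·s⁴) = m⁻⁶·s³·A·cd⁻².
Both reduce to m⁻⁶·s³·A·cd⁻².

Yes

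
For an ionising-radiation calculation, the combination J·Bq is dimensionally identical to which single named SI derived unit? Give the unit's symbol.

J = kg·m²·s⁻².
Bq = s⁻¹.
Combining: J·Bq = (kg·m²·s⁻²) · s⁻¹ = kg·m²·s⁻³.
kg·m²·s⁻³ is the base-SI form of the watt.

W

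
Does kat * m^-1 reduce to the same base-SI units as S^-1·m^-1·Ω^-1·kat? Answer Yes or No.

Left side:
  kat = s⁻¹·mol.
  Combining: kat·m⁻¹ = (s⁻¹·mol) · m⁻¹ = m⁻¹·s⁻¹·mol.
Right side:
  S = kg⁻¹·m⁻²·s³·A².
  So S⁻¹ = kg·m²·s⁻³·A⁻².
  Ω = kg·m²·s⁻³·A⁻².
  So Ω⁻¹ = kg⁻¹·m⁻²·s³·A².
  kat = s⁻¹·mol.
  Combining: S⁻¹·m⁻¹·Ω⁻¹·kat = (kg·m²·s⁻³·A⁻²) · m⁻¹ · (kg⁻¹·m⁻²·s³·A²) · (s⁻¹·mol) = m⁻¹·s⁻¹·mol.
Both reduce to m⁻¹·s⁻¹·mol.

Yes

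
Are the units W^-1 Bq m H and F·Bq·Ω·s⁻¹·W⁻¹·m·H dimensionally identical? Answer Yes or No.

Left side:
  W = kg·m²·s⁻³.
  So W⁻¹ = kg⁻¹·m⁻²·s³.
  Bq = s⁻¹.
  H = kg·m²·s⁻²·A⁻².
  Combining: W⁻¹·Bq·m·H = (kg⁻¹·m⁻²·s³) · s⁻¹ · m · (kg·m²·s⁻²·A⁻²) = m·A⁻².
Right side:
  F = C/V (capacitance = charge per voltage),
      = A·s/(kg·m²·s⁻³·A⁻¹) (substituting C and V),
      = kg⁻¹·m⁻²·s⁴·A².
  Bq = 1/s = s⁻¹ (activity is decays per second).
  Ω = V/A (resistance = voltage per current),
      = kg·m²·s⁻³·A⁻².
  W = J/s (power = energy per time),
      = kg·m²·s⁻³.
  So W⁻¹ = kg⁻¹·m⁻²·s³.
  H = Wb/A (inductance = flux per current),
      = kg·m²·s⁻²·A⁻².
  Combining: F·Bq·Ω·s⁻¹·W⁻¹·m·H = (kg⁻¹·m⁻²·s⁴·A²) · s⁻¹ · (kg·m²·s⁻³·A⁻²) · s⁻¹ · (kg⁻¹·m⁻²·s³) · m · (kg·m²·s⁻²·A⁻²) = m·A⁻².
Both reduce to m·A⁻².

Yes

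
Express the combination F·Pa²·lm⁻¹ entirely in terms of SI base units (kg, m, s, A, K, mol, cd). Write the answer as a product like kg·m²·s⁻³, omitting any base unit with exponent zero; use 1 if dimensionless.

kg·m⁻⁴·A²·cd⁻¹

F = C/V (capacitance = charge per voltage),
    = A·s/(kg·m²·s⁻³·A⁻¹) (substituting C and V),
    = kg⁻¹·m⁻²·s⁴·A².
Pa = N/m² (pressure = force per area),
    = kg·m⁻¹·s⁻².
So Pa² = kg²·m⁻²·s⁻⁴.
lm = cd·sr = cd (luminous flux; sr is dimensionless).
So lm⁻¹ = cd⁻¹.
Combining: F·Pa²·lm⁻¹ = (kg⁻¹·m⁻²·s⁴·A²) · (kg²·m⁻²·s⁻⁴) · cd⁻¹ = kg·m⁻⁴·A²·cd⁻¹.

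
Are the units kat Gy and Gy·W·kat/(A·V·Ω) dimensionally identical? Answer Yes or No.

No

Left side:
  kat = mol/s = s⁻¹·mol (catalytic activity).
  Gy = J/kg (absorbed dose = energy per mass),
      = m²·s⁻².
  Combining: kat·Gy = (s⁻¹·mol) · (m²·s⁻²) = m²·s⁻³·mol.
Right side:
  Gy = J/kg (absorbed dose = energy per mass),
      = m²·s⁻².
  V = W/A (potential = power per current),
      = kg·m²·s⁻³·A⁻¹.
  So V⁻¹ = kg⁻¹·m⁻²·s³·A.
  Ω = V/A (resistance = voltage per current),
      = kg·m²·s⁻³·A⁻².
  So Ω⁻¹ = kg⁻¹·m⁻²·s³·A².
  W = J/s (power = energy per time),
      = kg·m²·s⁻³.
  kat = mol/s = s⁻¹·mol (catalytic activity).
  Combining: Gy·A⁻¹·V⁻¹·Ω⁻¹·W·kat = (m²·s⁻²) · A⁻¹ · (kg⁻¹·m⁻²·s³·A) · (kg⁻¹·m⁻²·s³·A²) · (kg·m²·s⁻³) · (s⁻¹·mol) = kg⁻¹·A²·mol.
Left is m²·s⁻³·mol; right is kg⁻¹·A²·mol — different.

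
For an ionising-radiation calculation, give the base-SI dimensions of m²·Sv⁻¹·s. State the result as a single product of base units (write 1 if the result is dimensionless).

Sv = J/kg (equivalent dose = energy per mass),
    = m²·s⁻².
So Sv⁻¹ = m⁻²·s².
Combining: m²·Sv⁻¹·s = m² · (m⁻²·s²) · s = s³.

s³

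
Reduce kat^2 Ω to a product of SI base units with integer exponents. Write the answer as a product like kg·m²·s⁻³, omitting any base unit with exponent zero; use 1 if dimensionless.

kg·m²·s⁻⁵·A⁻²·mol²

kat = s⁻¹·mol.
So kat² = s⁻²·mol².
Ω = kg·m²·s⁻³·A⁻².
Combining: kat²·Ω = (s⁻²·mol²) · (kg·m²·s⁻³·A⁻²) = kg·m²·s⁻⁵·A⁻²·mol².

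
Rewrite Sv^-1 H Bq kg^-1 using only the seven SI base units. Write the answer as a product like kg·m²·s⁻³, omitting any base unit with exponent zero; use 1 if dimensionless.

Sv = J/kg (equivalent dose = energy per mass),
    = m²·s⁻².
So Sv⁻¹ = m⁻²·s².
H = Wb/A (inductance = flux per current),
    = kg·m²·s⁻²·A⁻².
Bq = 1/s = s⁻¹ (activity is decays per second).
Combining: Sv⁻¹·H·Bq·kg⁻¹ = (m⁻²·s²) · (kg·m²·s⁻²·A⁻²) · s⁻¹ · kg⁻¹ = s⁻¹·A⁻².

s⁻¹·A⁻²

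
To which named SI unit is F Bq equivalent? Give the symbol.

S

F = C/V (capacitance = charge per voltage),
    = A·s/(kg·m²·s⁻³·A⁻¹) (substituting C and V),
    = kg⁻¹·m⁻²·s⁴·A².
Bq = 1/s = s⁻¹ (activity is decays per second).
Combining: F·Bq = (kg⁻¹·m⁻²·s⁴·A²) · s⁻¹ = kg⁻¹·m⁻²·s³·A².
kg⁻¹·m⁻²·s³·A² is the base-SI form of the siemens.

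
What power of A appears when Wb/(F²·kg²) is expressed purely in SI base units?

-5

Wb = V·s (flux: a volt is a weber per second),
    = kg·m²·s⁻²·A⁻¹.
F = C/V (capacitance = charge per voltage),
    = A·s/(kg·m²·s⁻³·A⁻¹) (substituting C and V),
    = kg⁻¹·m⁻²·s⁴·A².
So F⁻² = kg²·m⁴·s⁻⁸·A⁻⁴.
Combining: Wb·F⁻²·kg⁻² = (kg·m²·s⁻²·A⁻¹) · (kg²·m⁴·s⁻⁸·A⁻⁴) · kg⁻² = kg·m⁶·s⁻¹⁰·A⁻⁵.
The exponent of A is -5.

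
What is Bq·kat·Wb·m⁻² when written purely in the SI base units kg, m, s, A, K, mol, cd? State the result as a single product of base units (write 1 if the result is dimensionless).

Bq = 1/s = s⁻¹ (activity is decays per second).
kat = mol/s = s⁻¹·mol (catalytic activity).
Wb = V·s (flux: a volt is a weber per second),
    = kg·m²·s⁻²·A⁻¹.
Combining: Bq·kat·Wb·m⁻² = s⁻¹ · (s⁻¹·mol) · (kg·m²·s⁻²·A⁻¹) · m⁻² = kg·s⁻⁴·A⁻¹·mol.

kg·s⁻⁴·A⁻¹·mol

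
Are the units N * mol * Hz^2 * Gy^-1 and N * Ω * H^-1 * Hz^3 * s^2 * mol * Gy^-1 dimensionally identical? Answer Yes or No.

Yes

Left side:
  N = kg·m/s² = kg·m·s⁻² (force = mass × acceleration).
  Hz = 1/s = s⁻¹ (frequency is cycles per second).
  So Hz² = s⁻².
  Gy = J/kg (absorbed dose = energy per mass),
      = m²·s⁻².
  So Gy⁻¹ = m⁻²·s².
  Combining: N·mol·Hz²·Gy⁻¹ = (kg·m·s⁻²) · mol · s⁻² · (m⁻²·s²) = kg·m⁻¹·s⁻²·mol.
Right side:
  N = kg·m/s² = kg·m·s⁻² (force = mass × acceleration).
  Ω = V/A (resistance = voltage per current),
      = kg·m²·s⁻³·A⁻².
  H = Wb/A (inductance = flux per current),
      = kg·m²·s⁻²·A⁻².
  So H⁻¹ = kg⁻¹·m⁻²·s²·A².
  Hz = 1/s = s⁻¹ (frequency is cycles per second).
  So Hz³ = s⁻³.
  Gy = J/kg (absorbed dose = energy per mass),
      = m²·s⁻².
  So Gy⁻¹ = m⁻²·s².
  Combining: N·Ω·H⁻¹·Hz³·s²·mol·Gy⁻¹ = (kg·m·s⁻²) · (kg·m²·s⁻³·A⁻²) · (kg⁻¹·m⁻²·s²·A²) · s⁻³ · s² · mol · (m⁻²·s²) = kg·m⁻¹·s⁻²·mol.
Both reduce to kg·m⁻¹·s⁻²·mol.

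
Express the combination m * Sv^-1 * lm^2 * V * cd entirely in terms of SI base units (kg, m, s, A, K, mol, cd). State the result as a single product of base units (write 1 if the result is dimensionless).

kg·m·s⁻¹·A⁻¹·cd³

Sv = J/kg (equivalent dose = energy per mass),
    = m²·s⁻².
So Sv⁻¹ = m⁻²·s².
lm = cd·sr = cd (luminous flux; sr is dimensionless).
So lm² = cd².
V = W/A (potential = power per current),
    = kg·m²·s⁻³·A⁻¹.
Combining: m·Sv⁻¹·lm²·V·cd = m · (m⁻²·s²) · cd² · (kg·m²·s⁻³·A⁻¹) · cd = kg·m·s⁻¹·A⁻¹·cd³.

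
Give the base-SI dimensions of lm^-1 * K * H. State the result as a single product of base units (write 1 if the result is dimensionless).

kg·m²·s⁻²·A⁻²·K·cd⁻¹

lm = cd·sr = cd (luminous flux; sr is dimensionless).
So lm⁻¹ = cd⁻¹.
H = Wb/A (inductance = flux per current),
    = kg·m²·s⁻²·A⁻².
Combining: lm⁻¹·K·H = cd⁻¹ · K · (kg·m²·s⁻²·A⁻²) = kg·m²·s⁻²·A⁻²·K·cd⁻¹.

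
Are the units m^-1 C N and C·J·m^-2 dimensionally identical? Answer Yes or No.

Yes

Left side:
  C = s·A.
  N = kg·m·s⁻².
  Combining: m⁻¹·C·N = m⁻¹ · (s·A) · (kg·m·s⁻²) = kg·s⁻¹·A.
Right side:
  C = A·s = s·A (charge = current × time).
  J = N·m (work = force × distance),
      = kg·m²·s⁻².
  Combining: C·J·m⁻² = (s·A) · (kg·m²·s⁻²) · m⁻² = kg·s⁻¹·A.
Both reduce to kg·s⁻¹·A.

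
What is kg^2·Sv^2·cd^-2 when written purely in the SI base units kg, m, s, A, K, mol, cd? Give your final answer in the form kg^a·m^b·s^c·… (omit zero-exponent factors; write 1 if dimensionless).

kg²·m⁴·s⁻⁴·cd⁻²

Sv = m²·s⁻².
So Sv² = m⁴·s⁻⁴.
Combining: kg²·Sv²·cd⁻² = kg² · (m⁴·s⁻⁴) · cd⁻² = kg²·m⁴·s⁻⁴·cd⁻².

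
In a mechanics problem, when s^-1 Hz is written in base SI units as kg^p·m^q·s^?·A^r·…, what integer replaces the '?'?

Hz = s⁻¹.
Combining: s⁻¹·Hz = s⁻¹ · s⁻¹ = s⁻².
The exponent of s is -2.

-2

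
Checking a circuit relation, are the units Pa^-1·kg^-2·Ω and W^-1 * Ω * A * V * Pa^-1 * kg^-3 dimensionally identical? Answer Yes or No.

No

Left side:
  Pa = kg·m⁻¹·s⁻².
  So Pa⁻¹ = kg⁻¹·m·s².
  Ω = kg·m²·s⁻³·A⁻².
  Combining: Pa⁻¹·kg⁻²·Ω = (kg⁻¹·m·s²) · kg⁻² · (kg·m²·s⁻³·A⁻²) = kg⁻²·m³·s⁻¹·A⁻².
Right side:
  W = J/s (power = energy per time),
      = kg·m²·s⁻³.
  So W⁻¹ = kg⁻¹·m⁻²·s³.
  Ω = V/A (resistance = voltage per current),
      = kg·m²·s⁻³·A⁻².
  V = W/A (potential = power per current),
      = kg·m²·s⁻³·A⁻¹.
  Pa = N/m² (pressure = force per area),
      = kg·m⁻¹·s⁻².
  So Pa⁻¹ = kg⁻¹·m·s².
  Combining: W⁻¹·Ω·A·V·Pa⁻¹·kg⁻³ = (kg⁻¹·m⁻²·s³) · (kg·m²·s⁻³·A⁻²) · A · (kg·m²·s⁻³·A⁻¹) · (kg⁻¹·m·s²) · kg⁻³ = kg⁻³·m³·s⁻¹·A⁻².
Left is kg⁻²·m³·s⁻¹·A⁻²; right is kg⁻³·m³·s⁻¹·A⁻² — different.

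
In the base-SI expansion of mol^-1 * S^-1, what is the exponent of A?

S = 1/Ω (conductance is reciprocal resistance),
    = kg⁻¹·m⁻²·s³·A².
So S⁻¹ = kg·m²·s⁻³·A⁻².
Combining: mol⁻¹·S⁻¹ = mol⁻¹ · (kg·m²·s⁻³·A⁻²) = kg·m²·s⁻³·A⁻²·mol⁻¹.
The exponent of A is -2.

-2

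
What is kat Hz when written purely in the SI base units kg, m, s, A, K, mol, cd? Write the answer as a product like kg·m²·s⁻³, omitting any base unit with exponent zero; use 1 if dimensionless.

kat = mol/s = s⁻¹·mol (catalytic activity).
Hz = 1/s = s⁻¹ (frequency is cycles per second).
Combining: kat·Hz = (s⁻¹·mol) · s⁻¹ = s⁻²·mol.

s⁻²·mol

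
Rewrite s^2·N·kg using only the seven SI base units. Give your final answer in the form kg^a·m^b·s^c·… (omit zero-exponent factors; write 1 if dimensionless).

kg²·m

N = kg·m/s² = kg·m·s⁻² (force = mass × acceleration).
Combining: s²·N·kg = s² · (kg·m·s⁻²) · kg = kg²·m.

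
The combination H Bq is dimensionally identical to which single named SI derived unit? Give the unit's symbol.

Ω

H = Wb/A (inductance = flux per current),
    = kg·m²·s⁻²·A⁻².
Bq = 1/s = s⁻¹ (activity is decays per second).
Combining: H·Bq = (kg·m²·s⁻²·A⁻²) · s⁻¹ = kg·m²·s⁻³·A⁻².
kg·m²·s⁻³·A⁻² is the base-SI form of the ohm.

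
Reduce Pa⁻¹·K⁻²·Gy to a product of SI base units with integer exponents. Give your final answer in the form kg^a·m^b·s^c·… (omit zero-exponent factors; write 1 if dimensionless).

Pa = kg·m⁻¹·s⁻².
So Pa⁻¹ = kg⁻¹·m·s².
Gy = m²·s⁻².
Combining: Pa⁻¹·K⁻²·Gy = (kg⁻¹·m·s²) · K⁻² · (m²·s⁻²) = kg⁻¹·m³·K⁻².

kg⁻¹·m³·K⁻²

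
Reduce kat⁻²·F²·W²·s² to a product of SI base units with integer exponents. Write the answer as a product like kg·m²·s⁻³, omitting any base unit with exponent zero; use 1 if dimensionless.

kat = s⁻¹·mol.
So kat⁻² = s²·mol⁻².
F = kg⁻¹·m⁻²·s⁴·A².
So F² = kg⁻²·m⁻⁴·s⁸·A⁴.
W = kg·m²·s⁻³.
So W² = kg²·m⁴·s⁻⁶.
Combining: kat⁻²·F²·W²·s² = (s²·mol⁻²) · (kg⁻²·m⁻⁴·s⁸·A⁴) · (kg²·m⁴·s⁻⁶) · s² = s⁶·A⁴·mol⁻².

s⁶·A⁴·mol⁻²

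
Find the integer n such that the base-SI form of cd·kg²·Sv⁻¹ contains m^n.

-2

Sv = m²·s⁻².
So Sv⁻¹ = m⁻²·s².
Combining: cd·kg²·Sv⁻¹ = cd · kg² · (m⁻²·s²) = kg²·m⁻²·s²·cd.
The exponent of m is -2.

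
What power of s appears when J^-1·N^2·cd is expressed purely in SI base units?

J = N·m (work = force × distance),
    = kg·m²·s⁻².
So J⁻¹ = kg⁻¹·m⁻²·s².
N = kg·m/s² = kg·m·s⁻² (force = mass × acceleration).
So N² = kg²·m²·s⁻⁴.
Combining: J⁻¹·N²·cd = (kg⁻¹·m⁻²·s²) · (kg²·m²·s⁻⁴) · cd = kg·s⁻²·cd.
The exponent of s is -2.

-2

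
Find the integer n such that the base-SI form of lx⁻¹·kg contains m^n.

2

lx = m⁻²·cd.
So lx⁻¹ = m²·cd⁻¹.
Combining: lx⁻¹·kg = (m²·cd⁻¹) · kg = kg·m²·cd⁻¹.
The exponent of m is 2.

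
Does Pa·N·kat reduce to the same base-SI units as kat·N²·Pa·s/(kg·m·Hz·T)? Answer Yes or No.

Left side:
  Pa = N/m² (pressure = force per area),
      = kg·m⁻¹·s⁻².
  N = kg·m/s² = kg·m·s⁻² (force = mass × acceleration).
  kat = mol/s = s⁻¹·mol (catalytic activity).
  Combining: Pa·N·kat = (kg·m⁻¹·s⁻²) · (kg·m·s⁻²) · (s⁻¹·mol) = kg²·s⁻⁵·mol.
Right side:
  kat = s⁻¹·mol.
  N = kg·m·s⁻².
  So N² = kg²·m²·s⁻⁴.
  Pa = kg·m⁻¹·s⁻².
  Hz = s⁻¹.
  So Hz⁻¹ = s.
  T = kg·s⁻²·A⁻¹.
  So T⁻¹ = kg⁻¹·s²·A.
  Combining: kat·N²·Pa·kg⁻¹·s·m⁻¹·Hz⁻¹·T⁻¹ = (s⁻¹·mol) · (kg²·m²·s⁻⁴) · (kg·m⁻¹·s⁻²) · kg⁻¹ · s · m⁻¹ · s · (kg⁻¹·s²·A) = kg·s⁻³·A·mol.
Left is kg²·s⁻⁵·mol; right is kg·s⁻³·A·mol — different.

No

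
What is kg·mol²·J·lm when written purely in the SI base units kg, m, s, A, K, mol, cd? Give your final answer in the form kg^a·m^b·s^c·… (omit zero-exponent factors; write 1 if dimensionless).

J = kg·m²·s⁻².
lm = cd.
Combining: kg·mol²·J·lm = kg · mol² · (kg·m²·s⁻²) · cd = kg²·m²·s⁻²·mol²·cd.

kg²·m²·s⁻²·mol²·cd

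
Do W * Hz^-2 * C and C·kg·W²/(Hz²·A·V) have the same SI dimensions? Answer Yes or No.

No

Left side:
  W = J/s (power = energy per time),
      = kg·m²·s⁻³.
  Hz = 1/s = s⁻¹ (frequency is cycles per second).
  So Hz⁻² = s².
  C = A·s = s·A (charge = current × time).
  Combining: W·Hz⁻²·C = (kg·m²·s⁻³) · s² · (s·A) = kg·m²·A.
Right side:
  C = s·A.
  Hz = s⁻¹.
  So Hz⁻² = s².
  W = kg·m²·s⁻³.
  So W² = kg²·m⁴·s⁻⁶.
  V = kg·m²·s⁻³·A⁻¹.
  So V⁻¹ = kg⁻¹·m⁻²·s³·A.
  Combining: C·Hz⁻²·A⁻¹·kg·W²·V⁻¹ = (s·A) · s² · A⁻¹ · kg · (kg²·m⁴·s⁻⁶) · (kg⁻¹·m⁻²·s³·A) = kg²·m²·A.
Left is kg·m²·A; right is kg²·m²·A — different.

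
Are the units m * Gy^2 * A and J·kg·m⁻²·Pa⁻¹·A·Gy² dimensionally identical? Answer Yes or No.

Left side:
  Gy = m²·s⁻².
  So Gy² = m⁴·s⁻⁴.
  Combining: m·Gy²·A = m · (m⁴·s⁻⁴) · A = m⁵·s⁻⁴·A.
Right side:
  J = N·m (work = force × distance),
      = kg·m²·s⁻².
  Pa = N/m² (pressure = force per area),
      = kg·m⁻¹·s⁻².
  So Pa⁻¹ = kg⁻¹·m·s².
  Gy = J/kg (absorbed dose = energy per mass),
      = m²·s⁻².
  So Gy² = m⁴·s⁻⁴.
  Combining: J·kg·m⁻²·Pa⁻¹·A·Gy² = (kg·m²·s⁻²) · kg · m⁻² · (kg⁻¹·m·s²) · A · (m⁴·s⁻⁴) = kg·m⁵·s⁻⁴·A.
Left is m⁵·s⁻⁴·A; right is kg·m⁵·s⁻⁴·A — different.

No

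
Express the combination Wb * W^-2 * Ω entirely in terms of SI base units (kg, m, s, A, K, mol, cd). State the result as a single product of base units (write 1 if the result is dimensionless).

Wb = V·s (flux: a volt is a weber per second),
    = kg·m²·s⁻²·A⁻¹.
W = J/s (power = energy per time),
    = kg·m²·s⁻³.
So W⁻² = kg⁻²·m⁻⁴·s⁶.
Ω = V/A (resistance = voltage per current),
    = kg·m²·s⁻³·A⁻².
Combining: Wb·W⁻²·Ω = (kg·m²·s⁻²·A⁻¹) · (kg⁻²·m⁻⁴·s⁶) · (kg·m²·s⁻³·A⁻²) = s·A⁻³.

s·A⁻³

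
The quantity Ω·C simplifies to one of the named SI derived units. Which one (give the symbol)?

Wb

Ω = V/A (resistance = voltage per current),
    = kg·m²·s⁻³·A⁻².
C = A·s = s·A (charge = current × time).
Combining: Ω·C = (kg·m²·s⁻³·A⁻²) · (s·A) = kg·m²·s⁻²·A⁻¹.
kg·m²·s⁻²·A⁻¹ is the base-SI form of the weber.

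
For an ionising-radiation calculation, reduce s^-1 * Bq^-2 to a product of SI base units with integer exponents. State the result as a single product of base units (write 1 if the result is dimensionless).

Bq = 1/s = s⁻¹ (activity is decays per second).
So Bq⁻² = s².
Combining: s⁻¹·Bq⁻² = s⁻¹ · s² = s.

s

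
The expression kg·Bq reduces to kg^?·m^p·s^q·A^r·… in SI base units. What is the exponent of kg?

Bq = 1/s = s⁻¹ (activity is decays per second).
Combining: kg·Bq = kg · s⁻¹ = kg·s⁻¹.
The exponent of kg is 1.

1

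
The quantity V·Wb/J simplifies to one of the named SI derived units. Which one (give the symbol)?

J = kg·m²·s⁻².
So J⁻¹ = kg⁻¹·m⁻²·s².
V = kg·m²·s⁻³·A⁻¹.
Wb = kg·m²·s⁻²·A⁻¹.
Combining: J⁻¹·V·Wb = (kg⁻¹·m⁻²·s²) · (kg·m²·s⁻³·A⁻¹) · (kg·m²·s⁻²·A⁻¹) = kg·m²·s⁻³·A⁻².
kg·m²·s⁻³·A⁻² is the base-SI form of the ohm.

Ω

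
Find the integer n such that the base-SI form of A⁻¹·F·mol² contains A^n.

1

F = kg⁻¹·m⁻²·s⁴·A².
Combining: A⁻¹·F·mol² = A⁻¹ · (kg⁻¹·m⁻²·s⁴·A²) · mol² = kg⁻¹·m⁻²·s⁴·A·mol².
The exponent of A is 1.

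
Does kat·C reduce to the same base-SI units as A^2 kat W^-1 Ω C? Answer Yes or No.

Yes

Left side:
  kat = s⁻¹·mol.
  C = s·A.
  Combining: kat·C = (s⁻¹·mol) · (s·A) = A·mol.
Right side:
  kat = mol/s = s⁻¹·mol (catalytic activity).
  W = J/s (power = energy per time),
      = kg·m²·s⁻³.
  So W⁻¹ = kg⁻¹·m⁻²·s³.
  Ω = V/A (resistance = voltage per current),
      = kg·m²·s⁻³·A⁻².
  C = A·s = s·A (charge = current × time).
  Combining: A²·kat·W⁻¹·Ω·C = A² · (s⁻¹·mol) · (kg⁻¹·m⁻²·s³) · (kg·m²·s⁻³·A⁻²) · (s·A) = A·mol.
Both reduce to A·mol.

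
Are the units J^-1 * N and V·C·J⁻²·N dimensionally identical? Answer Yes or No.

Left side:
  J = N·m (work = force × distance),
      = kg·m²·s⁻².
  So J⁻¹ = kg⁻¹·m⁻²·s².
  N = kg·m/s² = kg·m·s⁻² (force = mass × acceleration).
  Combining: J⁻¹·N = (kg⁻¹·m⁻²·s²) · (kg·m·s⁻²) = m⁻¹.
Right side:
  V = kg·m²·s⁻³·A⁻¹.
  C = s·A.
  J = kg·m²·s⁻².
  So J⁻² = kg⁻²·m⁻⁴·s⁴.
  N = kg·m·s⁻².
  Combining: V·C·J⁻²·N = (kg·m²·s⁻³·A⁻¹) · (s·A) · (kg⁻²·m⁻⁴·s⁴) · (kg·m·s⁻²) = m⁻¹.
Both reduce to m⁻¹.

Yes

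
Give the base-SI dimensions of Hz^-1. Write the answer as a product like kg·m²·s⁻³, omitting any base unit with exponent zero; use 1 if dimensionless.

Hz = s⁻¹.
So Hz⁻¹ = s.

s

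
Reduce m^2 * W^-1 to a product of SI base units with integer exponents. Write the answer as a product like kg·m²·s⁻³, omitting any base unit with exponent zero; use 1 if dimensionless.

kg⁻¹·s³

W = J/s (power = energy per time),
    = kg·m²·s⁻³.
So W⁻¹ = kg⁻¹·m⁻²·s³.
Combining: m²·W⁻¹ = m² · (kg⁻¹·m⁻²·s³) = kg⁻¹·s³.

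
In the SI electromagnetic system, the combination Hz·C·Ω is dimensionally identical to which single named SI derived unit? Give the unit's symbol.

V

Hz = 1/s = s⁻¹ (frequency is cycles per second).
C = A·s = s·A (charge = current × time).
Ω = V/A (resistance = voltage per current),
    = kg·m²·s⁻³·A⁻².
Combining: Hz·C·Ω = s⁻¹ · (s·A) · (kg·m²·s⁻³·A⁻²) = kg·m²·s⁻³·A⁻¹.
kg·m²·s⁻³·A⁻¹ is the base-SI form of the volt.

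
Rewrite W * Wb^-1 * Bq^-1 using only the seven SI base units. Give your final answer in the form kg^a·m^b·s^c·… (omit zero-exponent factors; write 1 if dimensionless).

W = J/s (power = energy per time),
    = kg·m²·s⁻³.
Wb = V·s (flux: a volt is a weber per second),
    = kg·m²·s⁻²·A⁻¹.
So Wb⁻¹ = kg⁻¹·m⁻²·s²·A.
Bq = 1/s = s⁻¹ (activity is decays per second).
So Bq⁻¹ = s.
Combining: W·Wb⁻¹·Bq⁻¹ = (kg·m²·s⁻³) · (kg⁻¹·m⁻²·s²·A) · s = A.

A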